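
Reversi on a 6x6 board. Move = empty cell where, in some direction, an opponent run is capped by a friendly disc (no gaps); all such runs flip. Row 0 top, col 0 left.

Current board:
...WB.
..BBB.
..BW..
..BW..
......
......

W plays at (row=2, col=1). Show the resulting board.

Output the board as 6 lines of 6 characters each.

Answer: ...WB.
..WBB.
.WWW..
..BW..
......
......

Derivation:
Place W at (2,1); scan 8 dirs for brackets.
Dir NW: first cell '.' (not opp) -> no flip
Dir N: first cell '.' (not opp) -> no flip
Dir NE: opp run (1,2) capped by W -> flip
Dir W: first cell '.' (not opp) -> no flip
Dir E: opp run (2,2) capped by W -> flip
Dir SW: first cell '.' (not opp) -> no flip
Dir S: first cell '.' (not opp) -> no flip
Dir SE: opp run (3,2), next='.' -> no flip
All flips: (1,2) (2,2)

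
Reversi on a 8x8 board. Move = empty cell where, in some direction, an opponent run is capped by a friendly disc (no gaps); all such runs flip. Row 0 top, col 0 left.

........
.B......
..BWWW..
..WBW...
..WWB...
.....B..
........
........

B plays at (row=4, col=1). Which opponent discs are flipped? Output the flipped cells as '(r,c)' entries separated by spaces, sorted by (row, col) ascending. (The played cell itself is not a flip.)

Dir NW: first cell '.' (not opp) -> no flip
Dir N: first cell '.' (not opp) -> no flip
Dir NE: opp run (3,2) (2,3), next='.' -> no flip
Dir W: first cell '.' (not opp) -> no flip
Dir E: opp run (4,2) (4,3) capped by B -> flip
Dir SW: first cell '.' (not opp) -> no flip
Dir S: first cell '.' (not opp) -> no flip
Dir SE: first cell '.' (not opp) -> no flip

Answer: (4,2) (4,3)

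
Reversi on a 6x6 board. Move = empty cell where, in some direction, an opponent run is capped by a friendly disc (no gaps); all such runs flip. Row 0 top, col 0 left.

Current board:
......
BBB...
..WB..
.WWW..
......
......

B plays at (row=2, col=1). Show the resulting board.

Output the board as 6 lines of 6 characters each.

Place B at (2,1); scan 8 dirs for brackets.
Dir NW: first cell 'B' (not opp) -> no flip
Dir N: first cell 'B' (not opp) -> no flip
Dir NE: first cell 'B' (not opp) -> no flip
Dir W: first cell '.' (not opp) -> no flip
Dir E: opp run (2,2) capped by B -> flip
Dir SW: first cell '.' (not opp) -> no flip
Dir S: opp run (3,1), next='.' -> no flip
Dir SE: opp run (3,2), next='.' -> no flip
All flips: (2,2)

Answer: ......
BBB...
.BBB..
.WWW..
......
......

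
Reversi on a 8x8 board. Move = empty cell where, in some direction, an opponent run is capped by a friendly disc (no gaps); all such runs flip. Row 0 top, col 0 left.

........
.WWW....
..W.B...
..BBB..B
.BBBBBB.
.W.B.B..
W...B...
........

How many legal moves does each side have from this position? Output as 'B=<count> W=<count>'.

-- B to move --
(0,0): flips 2 -> legal
(0,1): no bracket -> illegal
(0,2): flips 3 -> legal
(0,3): no bracket -> illegal
(0,4): no bracket -> illegal
(1,0): no bracket -> illegal
(1,4): no bracket -> illegal
(2,0): no bracket -> illegal
(2,1): no bracket -> illegal
(2,3): no bracket -> illegal
(3,1): no bracket -> illegal
(4,0): no bracket -> illegal
(5,0): no bracket -> illegal
(5,2): no bracket -> illegal
(6,1): flips 1 -> legal
(6,2): no bracket -> illegal
(7,0): no bracket -> illegal
(7,1): no bracket -> illegal
B mobility = 3
-- W to move --
(1,4): no bracket -> illegal
(1,5): flips 3 -> legal
(2,1): no bracket -> illegal
(2,3): no bracket -> illegal
(2,5): no bracket -> illegal
(2,6): no bracket -> illegal
(2,7): no bracket -> illegal
(3,0): no bracket -> illegal
(3,1): flips 1 -> legal
(3,5): flips 1 -> legal
(3,6): no bracket -> illegal
(4,0): no bracket -> illegal
(4,7): no bracket -> illegal
(5,0): no bracket -> illegal
(5,2): flips 2 -> legal
(5,4): no bracket -> illegal
(5,6): no bracket -> illegal
(5,7): no bracket -> illegal
(6,2): no bracket -> illegal
(6,3): no bracket -> illegal
(6,5): no bracket -> illegal
(6,6): flips 3 -> legal
(7,3): no bracket -> illegal
(7,4): no bracket -> illegal
(7,5): no bracket -> illegal
W mobility = 5

Answer: B=3 W=5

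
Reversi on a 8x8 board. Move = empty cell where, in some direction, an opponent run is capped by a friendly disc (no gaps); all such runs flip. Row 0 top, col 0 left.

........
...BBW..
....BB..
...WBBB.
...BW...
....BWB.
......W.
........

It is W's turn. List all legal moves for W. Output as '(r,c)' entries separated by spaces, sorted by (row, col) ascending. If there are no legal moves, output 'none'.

(0,2): no bracket -> illegal
(0,3): no bracket -> illegal
(0,4): flips 3 -> legal
(0,5): no bracket -> illegal
(1,2): flips 2 -> legal
(1,6): no bracket -> illegal
(2,2): no bracket -> illegal
(2,3): no bracket -> illegal
(2,6): flips 1 -> legal
(2,7): no bracket -> illegal
(3,2): no bracket -> illegal
(3,7): flips 3 -> legal
(4,2): flips 1 -> legal
(4,5): flips 2 -> legal
(4,6): flips 1 -> legal
(4,7): no bracket -> illegal
(5,2): no bracket -> illegal
(5,3): flips 2 -> legal
(5,7): flips 1 -> legal
(6,3): no bracket -> illegal
(6,4): flips 1 -> legal
(6,5): no bracket -> illegal
(6,7): no bracket -> illegal

Answer: (0,4) (1,2) (2,6) (3,7) (4,2) (4,5) (4,6) (5,3) (5,7) (6,4)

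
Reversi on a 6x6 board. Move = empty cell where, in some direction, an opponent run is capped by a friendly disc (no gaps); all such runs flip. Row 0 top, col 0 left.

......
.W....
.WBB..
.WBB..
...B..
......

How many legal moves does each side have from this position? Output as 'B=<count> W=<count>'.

-- B to move --
(0,0): flips 1 -> legal
(0,1): no bracket -> illegal
(0,2): no bracket -> illegal
(1,0): flips 1 -> legal
(1,2): no bracket -> illegal
(2,0): flips 1 -> legal
(3,0): flips 1 -> legal
(4,0): flips 1 -> legal
(4,1): no bracket -> illegal
(4,2): no bracket -> illegal
B mobility = 5
-- W to move --
(1,2): no bracket -> illegal
(1,3): flips 1 -> legal
(1,4): no bracket -> illegal
(2,4): flips 2 -> legal
(3,4): flips 2 -> legal
(4,1): no bracket -> illegal
(4,2): no bracket -> illegal
(4,4): flips 2 -> legal
(5,2): no bracket -> illegal
(5,3): no bracket -> illegal
(5,4): flips 2 -> legal
W mobility = 5

Answer: B=5 W=5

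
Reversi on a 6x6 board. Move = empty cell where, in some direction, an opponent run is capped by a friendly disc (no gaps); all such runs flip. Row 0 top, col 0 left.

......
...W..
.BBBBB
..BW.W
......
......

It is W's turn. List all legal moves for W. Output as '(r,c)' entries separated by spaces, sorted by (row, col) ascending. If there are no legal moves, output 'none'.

Answer: (1,1) (1,5) (3,1)

Derivation:
(1,0): no bracket -> illegal
(1,1): flips 1 -> legal
(1,2): no bracket -> illegal
(1,4): no bracket -> illegal
(1,5): flips 2 -> legal
(2,0): no bracket -> illegal
(3,0): no bracket -> illegal
(3,1): flips 2 -> legal
(3,4): no bracket -> illegal
(4,1): no bracket -> illegal
(4,2): no bracket -> illegal
(4,3): no bracket -> illegal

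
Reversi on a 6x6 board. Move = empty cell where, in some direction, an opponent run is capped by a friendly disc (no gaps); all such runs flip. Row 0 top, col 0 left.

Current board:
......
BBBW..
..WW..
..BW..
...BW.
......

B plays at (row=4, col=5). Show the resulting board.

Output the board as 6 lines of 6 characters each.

Place B at (4,5); scan 8 dirs for brackets.
Dir NW: first cell '.' (not opp) -> no flip
Dir N: first cell '.' (not opp) -> no flip
Dir NE: edge -> no flip
Dir W: opp run (4,4) capped by B -> flip
Dir E: edge -> no flip
Dir SW: first cell '.' (not opp) -> no flip
Dir S: first cell '.' (not opp) -> no flip
Dir SE: edge -> no flip
All flips: (4,4)

Answer: ......
BBBW..
..WW..
..BW..
...BBB
......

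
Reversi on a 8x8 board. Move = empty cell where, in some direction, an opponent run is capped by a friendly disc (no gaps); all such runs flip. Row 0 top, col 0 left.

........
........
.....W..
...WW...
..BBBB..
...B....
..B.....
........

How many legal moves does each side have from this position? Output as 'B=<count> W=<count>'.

Answer: B=4 W=6

Derivation:
-- B to move --
(1,4): no bracket -> illegal
(1,5): no bracket -> illegal
(1,6): flips 2 -> legal
(2,2): flips 1 -> legal
(2,3): flips 2 -> legal
(2,4): flips 2 -> legal
(2,6): no bracket -> illegal
(3,2): no bracket -> illegal
(3,5): no bracket -> illegal
(3,6): no bracket -> illegal
B mobility = 4
-- W to move --
(3,1): no bracket -> illegal
(3,2): no bracket -> illegal
(3,5): no bracket -> illegal
(3,6): no bracket -> illegal
(4,1): no bracket -> illegal
(4,6): no bracket -> illegal
(5,1): flips 1 -> legal
(5,2): flips 1 -> legal
(5,4): flips 1 -> legal
(5,5): flips 1 -> legal
(5,6): flips 1 -> legal
(6,1): no bracket -> illegal
(6,3): flips 2 -> legal
(6,4): no bracket -> illegal
(7,1): no bracket -> illegal
(7,2): no bracket -> illegal
(7,3): no bracket -> illegal
W mobility = 6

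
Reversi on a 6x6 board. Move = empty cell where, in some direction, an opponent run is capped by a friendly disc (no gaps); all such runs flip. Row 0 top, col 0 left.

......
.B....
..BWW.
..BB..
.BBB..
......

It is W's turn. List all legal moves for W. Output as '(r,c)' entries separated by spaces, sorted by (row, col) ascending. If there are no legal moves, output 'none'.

Answer: (2,1) (5,0) (5,1) (5,3)

Derivation:
(0,0): no bracket -> illegal
(0,1): no bracket -> illegal
(0,2): no bracket -> illegal
(1,0): no bracket -> illegal
(1,2): no bracket -> illegal
(1,3): no bracket -> illegal
(2,0): no bracket -> illegal
(2,1): flips 1 -> legal
(3,0): no bracket -> illegal
(3,1): no bracket -> illegal
(3,4): no bracket -> illegal
(4,0): no bracket -> illegal
(4,4): no bracket -> illegal
(5,0): flips 2 -> legal
(5,1): flips 2 -> legal
(5,2): no bracket -> illegal
(5,3): flips 2 -> legal
(5,4): no bracket -> illegal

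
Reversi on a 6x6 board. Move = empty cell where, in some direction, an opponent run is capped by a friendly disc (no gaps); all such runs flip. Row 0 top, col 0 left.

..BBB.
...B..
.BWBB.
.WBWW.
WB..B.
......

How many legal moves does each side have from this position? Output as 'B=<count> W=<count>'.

-- B to move --
(1,1): flips 2 -> legal
(1,2): flips 1 -> legal
(2,0): no bracket -> illegal
(2,5): no bracket -> illegal
(3,0): flips 1 -> legal
(3,5): flips 2 -> legal
(4,2): flips 1 -> legal
(4,3): flips 1 -> legal
(4,5): flips 1 -> legal
(5,0): no bracket -> illegal
(5,1): no bracket -> illegal
B mobility = 7
-- W to move --
(0,1): no bracket -> illegal
(0,5): no bracket -> illegal
(1,0): no bracket -> illegal
(1,1): flips 1 -> legal
(1,2): flips 1 -> legal
(1,4): flips 1 -> legal
(1,5): flips 1 -> legal
(2,0): flips 1 -> legal
(2,5): flips 2 -> legal
(3,0): no bracket -> illegal
(3,5): no bracket -> illegal
(4,2): flips 2 -> legal
(4,3): no bracket -> illegal
(4,5): no bracket -> illegal
(5,0): no bracket -> illegal
(5,1): flips 1 -> legal
(5,2): no bracket -> illegal
(5,3): no bracket -> illegal
(5,4): flips 1 -> legal
(5,5): flips 1 -> legal
W mobility = 10

Answer: B=7 W=10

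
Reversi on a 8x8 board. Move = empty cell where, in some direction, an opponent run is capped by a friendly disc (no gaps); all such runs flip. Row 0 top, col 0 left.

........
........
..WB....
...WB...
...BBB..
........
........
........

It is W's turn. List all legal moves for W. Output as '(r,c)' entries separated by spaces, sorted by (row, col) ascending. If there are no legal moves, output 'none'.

(1,2): no bracket -> illegal
(1,3): flips 1 -> legal
(1,4): no bracket -> illegal
(2,4): flips 1 -> legal
(2,5): no bracket -> illegal
(3,2): no bracket -> illegal
(3,5): flips 1 -> legal
(3,6): no bracket -> illegal
(4,2): no bracket -> illegal
(4,6): no bracket -> illegal
(5,2): no bracket -> illegal
(5,3): flips 1 -> legal
(5,4): no bracket -> illegal
(5,5): flips 1 -> legal
(5,6): no bracket -> illegal

Answer: (1,3) (2,4) (3,5) (5,3) (5,5)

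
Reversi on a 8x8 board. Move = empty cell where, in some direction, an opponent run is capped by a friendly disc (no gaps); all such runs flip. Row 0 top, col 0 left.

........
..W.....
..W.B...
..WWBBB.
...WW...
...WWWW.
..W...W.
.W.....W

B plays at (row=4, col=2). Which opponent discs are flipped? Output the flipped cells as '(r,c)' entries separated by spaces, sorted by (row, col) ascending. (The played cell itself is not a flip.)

Answer: (3,3)

Derivation:
Dir NW: first cell '.' (not opp) -> no flip
Dir N: opp run (3,2) (2,2) (1,2), next='.' -> no flip
Dir NE: opp run (3,3) capped by B -> flip
Dir W: first cell '.' (not opp) -> no flip
Dir E: opp run (4,3) (4,4), next='.' -> no flip
Dir SW: first cell '.' (not opp) -> no flip
Dir S: first cell '.' (not opp) -> no flip
Dir SE: opp run (5,3), next='.' -> no flip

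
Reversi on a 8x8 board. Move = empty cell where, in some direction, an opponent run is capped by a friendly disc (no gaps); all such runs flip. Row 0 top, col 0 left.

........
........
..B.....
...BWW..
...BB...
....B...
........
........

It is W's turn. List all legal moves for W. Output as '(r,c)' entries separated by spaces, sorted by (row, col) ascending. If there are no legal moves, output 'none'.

Answer: (3,2) (5,2) (5,3) (6,4)

Derivation:
(1,1): no bracket -> illegal
(1,2): no bracket -> illegal
(1,3): no bracket -> illegal
(2,1): no bracket -> illegal
(2,3): no bracket -> illegal
(2,4): no bracket -> illegal
(3,1): no bracket -> illegal
(3,2): flips 1 -> legal
(4,2): no bracket -> illegal
(4,5): no bracket -> illegal
(5,2): flips 1 -> legal
(5,3): flips 1 -> legal
(5,5): no bracket -> illegal
(6,3): no bracket -> illegal
(6,4): flips 2 -> legal
(6,5): no bracket -> illegal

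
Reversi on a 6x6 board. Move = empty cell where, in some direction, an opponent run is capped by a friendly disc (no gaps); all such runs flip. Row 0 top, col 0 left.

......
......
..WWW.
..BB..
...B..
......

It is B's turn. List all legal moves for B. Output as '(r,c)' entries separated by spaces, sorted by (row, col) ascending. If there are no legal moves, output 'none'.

(1,1): flips 1 -> legal
(1,2): flips 1 -> legal
(1,3): flips 1 -> legal
(1,4): flips 1 -> legal
(1,5): flips 1 -> legal
(2,1): no bracket -> illegal
(2,5): no bracket -> illegal
(3,1): no bracket -> illegal
(3,4): no bracket -> illegal
(3,5): no bracket -> illegal

Answer: (1,1) (1,2) (1,3) (1,4) (1,5)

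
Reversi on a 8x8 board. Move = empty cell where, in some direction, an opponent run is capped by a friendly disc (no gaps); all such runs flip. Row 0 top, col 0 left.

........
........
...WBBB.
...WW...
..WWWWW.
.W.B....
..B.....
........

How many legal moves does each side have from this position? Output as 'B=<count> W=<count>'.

-- B to move --
(1,2): no bracket -> illegal
(1,3): flips 3 -> legal
(1,4): no bracket -> illegal
(2,2): flips 1 -> legal
(3,1): flips 1 -> legal
(3,2): no bracket -> illegal
(3,5): flips 1 -> legal
(3,6): no bracket -> illegal
(3,7): no bracket -> illegal
(4,0): flips 1 -> legal
(4,1): no bracket -> illegal
(4,7): no bracket -> illegal
(5,0): no bracket -> illegal
(5,2): flips 2 -> legal
(5,4): flips 2 -> legal
(5,5): no bracket -> illegal
(5,6): no bracket -> illegal
(5,7): no bracket -> illegal
(6,0): flips 3 -> legal
(6,1): no bracket -> illegal
B mobility = 8
-- W to move --
(1,3): no bracket -> illegal
(1,4): flips 1 -> legal
(1,5): flips 1 -> legal
(1,6): flips 1 -> legal
(1,7): no bracket -> illegal
(2,7): flips 3 -> legal
(3,5): no bracket -> illegal
(3,6): no bracket -> illegal
(3,7): no bracket -> illegal
(5,2): no bracket -> illegal
(5,4): no bracket -> illegal
(6,1): no bracket -> illegal
(6,3): flips 1 -> legal
(6,4): flips 1 -> legal
(7,1): flips 2 -> legal
(7,2): no bracket -> illegal
(7,3): flips 1 -> legal
W mobility = 8

Answer: B=8 W=8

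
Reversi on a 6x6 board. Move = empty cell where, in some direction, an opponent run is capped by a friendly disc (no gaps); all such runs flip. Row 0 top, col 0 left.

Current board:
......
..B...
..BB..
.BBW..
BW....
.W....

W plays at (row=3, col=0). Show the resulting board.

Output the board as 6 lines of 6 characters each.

Answer: ......
..B...
..BB..
WWWW..
BW....
.W....

Derivation:
Place W at (3,0); scan 8 dirs for brackets.
Dir NW: edge -> no flip
Dir N: first cell '.' (not opp) -> no flip
Dir NE: first cell '.' (not opp) -> no flip
Dir W: edge -> no flip
Dir E: opp run (3,1) (3,2) capped by W -> flip
Dir SW: edge -> no flip
Dir S: opp run (4,0), next='.' -> no flip
Dir SE: first cell 'W' (not opp) -> no flip
All flips: (3,1) (3,2)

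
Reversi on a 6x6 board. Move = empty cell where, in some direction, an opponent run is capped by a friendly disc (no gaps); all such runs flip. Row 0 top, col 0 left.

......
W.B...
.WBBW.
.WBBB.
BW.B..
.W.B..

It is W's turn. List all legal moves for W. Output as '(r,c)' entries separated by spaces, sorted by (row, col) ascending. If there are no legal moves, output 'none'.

(0,1): no bracket -> illegal
(0,2): no bracket -> illegal
(0,3): flips 1 -> legal
(1,1): no bracket -> illegal
(1,3): flips 1 -> legal
(1,4): flips 2 -> legal
(2,5): no bracket -> illegal
(3,0): no bracket -> illegal
(3,5): flips 3 -> legal
(4,2): flips 1 -> legal
(4,4): flips 1 -> legal
(4,5): no bracket -> illegal
(5,0): no bracket -> illegal
(5,2): no bracket -> illegal
(5,4): flips 2 -> legal

Answer: (0,3) (1,3) (1,4) (3,5) (4,2) (4,4) (5,4)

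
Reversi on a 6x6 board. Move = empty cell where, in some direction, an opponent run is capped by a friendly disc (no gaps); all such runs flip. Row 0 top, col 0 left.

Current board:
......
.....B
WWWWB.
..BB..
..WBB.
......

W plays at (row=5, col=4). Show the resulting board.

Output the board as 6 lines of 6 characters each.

Answer: ......
.....B
WWWWB.
..WB..
..WWB.
....W.

Derivation:
Place W at (5,4); scan 8 dirs for brackets.
Dir NW: opp run (4,3) (3,2) capped by W -> flip
Dir N: opp run (4,4), next='.' -> no flip
Dir NE: first cell '.' (not opp) -> no flip
Dir W: first cell '.' (not opp) -> no flip
Dir E: first cell '.' (not opp) -> no flip
Dir SW: edge -> no flip
Dir S: edge -> no flip
Dir SE: edge -> no flip
All flips: (3,2) (4,3)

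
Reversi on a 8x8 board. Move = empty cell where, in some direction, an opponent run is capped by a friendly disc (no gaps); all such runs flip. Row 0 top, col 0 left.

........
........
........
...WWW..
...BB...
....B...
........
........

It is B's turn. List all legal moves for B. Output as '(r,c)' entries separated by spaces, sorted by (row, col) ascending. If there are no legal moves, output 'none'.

(2,2): flips 1 -> legal
(2,3): flips 1 -> legal
(2,4): flips 1 -> legal
(2,5): flips 1 -> legal
(2,6): flips 1 -> legal
(3,2): no bracket -> illegal
(3,6): no bracket -> illegal
(4,2): no bracket -> illegal
(4,5): no bracket -> illegal
(4,6): no bracket -> illegal

Answer: (2,2) (2,3) (2,4) (2,5) (2,6)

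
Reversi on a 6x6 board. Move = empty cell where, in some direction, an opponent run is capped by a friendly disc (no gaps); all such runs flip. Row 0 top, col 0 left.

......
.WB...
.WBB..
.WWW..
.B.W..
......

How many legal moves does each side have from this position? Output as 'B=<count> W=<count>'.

-- B to move --
(0,0): flips 1 -> legal
(0,1): flips 3 -> legal
(0,2): no bracket -> illegal
(1,0): flips 1 -> legal
(2,0): flips 1 -> legal
(2,4): no bracket -> illegal
(3,0): flips 1 -> legal
(3,4): no bracket -> illegal
(4,0): flips 1 -> legal
(4,2): flips 1 -> legal
(4,4): flips 1 -> legal
(5,2): no bracket -> illegal
(5,3): flips 2 -> legal
(5,4): no bracket -> illegal
B mobility = 9
-- W to move --
(0,1): no bracket -> illegal
(0,2): flips 2 -> legal
(0,3): flips 1 -> legal
(1,3): flips 3 -> legal
(1,4): flips 1 -> legal
(2,4): flips 2 -> legal
(3,0): no bracket -> illegal
(3,4): no bracket -> illegal
(4,0): no bracket -> illegal
(4,2): no bracket -> illegal
(5,0): flips 1 -> legal
(5,1): flips 1 -> legal
(5,2): no bracket -> illegal
W mobility = 7

Answer: B=9 W=7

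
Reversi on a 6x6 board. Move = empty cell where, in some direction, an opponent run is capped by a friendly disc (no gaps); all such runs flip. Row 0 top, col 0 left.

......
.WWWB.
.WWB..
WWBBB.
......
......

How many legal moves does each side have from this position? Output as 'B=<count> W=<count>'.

-- B to move --
(0,0): flips 2 -> legal
(0,1): flips 1 -> legal
(0,2): flips 2 -> legal
(0,3): flips 1 -> legal
(0,4): no bracket -> illegal
(1,0): flips 4 -> legal
(2,0): flips 2 -> legal
(2,4): no bracket -> illegal
(4,0): no bracket -> illegal
(4,1): no bracket -> illegal
(4,2): no bracket -> illegal
B mobility = 6
-- W to move --
(0,3): no bracket -> illegal
(0,4): no bracket -> illegal
(0,5): no bracket -> illegal
(1,5): flips 1 -> legal
(2,4): flips 1 -> legal
(2,5): no bracket -> illegal
(3,5): flips 3 -> legal
(4,1): no bracket -> illegal
(4,2): flips 1 -> legal
(4,3): flips 3 -> legal
(4,4): flips 1 -> legal
(4,5): flips 2 -> legal
W mobility = 7

Answer: B=6 W=7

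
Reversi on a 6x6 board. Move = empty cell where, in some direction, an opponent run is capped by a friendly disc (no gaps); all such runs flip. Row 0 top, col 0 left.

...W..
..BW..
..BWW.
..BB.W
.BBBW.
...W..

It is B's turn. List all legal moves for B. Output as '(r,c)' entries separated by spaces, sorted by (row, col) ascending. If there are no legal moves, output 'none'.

(0,2): no bracket -> illegal
(0,4): flips 1 -> legal
(1,4): flips 2 -> legal
(1,5): flips 1 -> legal
(2,5): flips 2 -> legal
(3,4): flips 1 -> legal
(4,5): flips 1 -> legal
(5,2): no bracket -> illegal
(5,4): no bracket -> illegal
(5,5): flips 1 -> legal

Answer: (0,4) (1,4) (1,5) (2,5) (3,4) (4,5) (5,5)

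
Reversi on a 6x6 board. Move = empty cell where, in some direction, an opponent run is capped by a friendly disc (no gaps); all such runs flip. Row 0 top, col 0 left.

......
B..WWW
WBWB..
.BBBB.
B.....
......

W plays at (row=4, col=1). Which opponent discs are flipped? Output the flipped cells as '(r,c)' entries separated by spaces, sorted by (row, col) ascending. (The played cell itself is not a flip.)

Answer: (2,3) (3,2)

Derivation:
Dir NW: first cell '.' (not opp) -> no flip
Dir N: opp run (3,1) (2,1), next='.' -> no flip
Dir NE: opp run (3,2) (2,3) capped by W -> flip
Dir W: opp run (4,0), next=edge -> no flip
Dir E: first cell '.' (not opp) -> no flip
Dir SW: first cell '.' (not opp) -> no flip
Dir S: first cell '.' (not opp) -> no flip
Dir SE: first cell '.' (not opp) -> no flip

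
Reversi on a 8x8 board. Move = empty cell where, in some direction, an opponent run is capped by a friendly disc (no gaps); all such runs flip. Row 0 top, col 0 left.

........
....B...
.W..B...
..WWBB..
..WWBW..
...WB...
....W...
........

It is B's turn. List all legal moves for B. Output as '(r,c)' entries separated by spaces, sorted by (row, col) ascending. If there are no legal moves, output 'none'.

(1,0): flips 3 -> legal
(1,1): no bracket -> illegal
(1,2): no bracket -> illegal
(2,0): no bracket -> illegal
(2,2): flips 1 -> legal
(2,3): no bracket -> illegal
(3,0): no bracket -> illegal
(3,1): flips 2 -> legal
(3,6): flips 1 -> legal
(4,1): flips 2 -> legal
(4,6): flips 1 -> legal
(5,1): flips 2 -> legal
(5,2): flips 2 -> legal
(5,5): flips 1 -> legal
(5,6): flips 1 -> legal
(6,2): flips 1 -> legal
(6,3): no bracket -> illegal
(6,5): no bracket -> illegal
(7,3): no bracket -> illegal
(7,4): flips 1 -> legal
(7,5): no bracket -> illegal

Answer: (1,0) (2,2) (3,1) (3,6) (4,1) (4,6) (5,1) (5,2) (5,5) (5,6) (6,2) (7,4)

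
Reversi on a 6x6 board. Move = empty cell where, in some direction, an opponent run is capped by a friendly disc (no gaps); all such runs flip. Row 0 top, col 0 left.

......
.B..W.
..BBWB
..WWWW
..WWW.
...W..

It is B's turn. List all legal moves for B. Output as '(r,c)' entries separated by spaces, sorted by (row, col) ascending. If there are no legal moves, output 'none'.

Answer: (0,3) (0,5) (4,1) (4,5) (5,2) (5,5)

Derivation:
(0,3): flips 1 -> legal
(0,4): no bracket -> illegal
(0,5): flips 1 -> legal
(1,3): no bracket -> illegal
(1,5): no bracket -> illegal
(2,1): no bracket -> illegal
(3,1): no bracket -> illegal
(4,1): flips 1 -> legal
(4,5): flips 2 -> legal
(5,1): no bracket -> illegal
(5,2): flips 4 -> legal
(5,4): no bracket -> illegal
(5,5): flips 2 -> legal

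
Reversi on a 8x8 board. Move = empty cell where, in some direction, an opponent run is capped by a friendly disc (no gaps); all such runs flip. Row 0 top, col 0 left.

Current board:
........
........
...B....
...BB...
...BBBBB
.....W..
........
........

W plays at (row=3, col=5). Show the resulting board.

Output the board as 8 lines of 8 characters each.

Answer: ........
........
...B....
...BBW..
...BBWBB
.....W..
........
........

Derivation:
Place W at (3,5); scan 8 dirs for brackets.
Dir NW: first cell '.' (not opp) -> no flip
Dir N: first cell '.' (not opp) -> no flip
Dir NE: first cell '.' (not opp) -> no flip
Dir W: opp run (3,4) (3,3), next='.' -> no flip
Dir E: first cell '.' (not opp) -> no flip
Dir SW: opp run (4,4), next='.' -> no flip
Dir S: opp run (4,5) capped by W -> flip
Dir SE: opp run (4,6), next='.' -> no flip
All flips: (4,5)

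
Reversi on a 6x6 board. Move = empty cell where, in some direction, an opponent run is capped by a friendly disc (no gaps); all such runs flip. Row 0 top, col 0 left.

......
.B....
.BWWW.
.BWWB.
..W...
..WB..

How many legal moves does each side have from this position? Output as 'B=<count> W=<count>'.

-- B to move --
(1,2): flips 1 -> legal
(1,3): flips 1 -> legal
(1,4): flips 1 -> legal
(1,5): no bracket -> illegal
(2,5): flips 3 -> legal
(3,5): no bracket -> illegal
(4,1): no bracket -> illegal
(4,3): flips 1 -> legal
(4,4): flips 2 -> legal
(5,1): flips 1 -> legal
B mobility = 7
-- W to move --
(0,0): flips 1 -> legal
(0,1): no bracket -> illegal
(0,2): no bracket -> illegal
(1,0): flips 1 -> legal
(1,2): no bracket -> illegal
(2,0): flips 2 -> legal
(2,5): no bracket -> illegal
(3,0): flips 1 -> legal
(3,5): flips 1 -> legal
(4,0): flips 1 -> legal
(4,1): no bracket -> illegal
(4,3): no bracket -> illegal
(4,4): flips 1 -> legal
(4,5): flips 1 -> legal
(5,4): flips 1 -> legal
W mobility = 9

Answer: B=7 W=9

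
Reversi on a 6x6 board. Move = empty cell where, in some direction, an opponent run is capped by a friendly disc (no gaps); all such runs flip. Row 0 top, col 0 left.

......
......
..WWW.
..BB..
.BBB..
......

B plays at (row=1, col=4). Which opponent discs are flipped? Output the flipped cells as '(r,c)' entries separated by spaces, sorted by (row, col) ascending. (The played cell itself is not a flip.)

Dir NW: first cell '.' (not opp) -> no flip
Dir N: first cell '.' (not opp) -> no flip
Dir NE: first cell '.' (not opp) -> no flip
Dir W: first cell '.' (not opp) -> no flip
Dir E: first cell '.' (not opp) -> no flip
Dir SW: opp run (2,3) capped by B -> flip
Dir S: opp run (2,4), next='.' -> no flip
Dir SE: first cell '.' (not opp) -> no flip

Answer: (2,3)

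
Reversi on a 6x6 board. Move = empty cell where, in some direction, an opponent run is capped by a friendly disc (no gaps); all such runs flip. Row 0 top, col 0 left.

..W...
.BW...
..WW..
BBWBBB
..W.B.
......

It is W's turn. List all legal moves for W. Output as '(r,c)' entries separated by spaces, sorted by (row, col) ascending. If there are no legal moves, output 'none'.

(0,0): flips 1 -> legal
(0,1): no bracket -> illegal
(1,0): flips 1 -> legal
(2,0): flips 2 -> legal
(2,1): no bracket -> illegal
(2,4): flips 1 -> legal
(2,5): no bracket -> illegal
(4,0): flips 1 -> legal
(4,1): no bracket -> illegal
(4,3): flips 1 -> legal
(4,5): flips 1 -> legal
(5,3): no bracket -> illegal
(5,4): no bracket -> illegal
(5,5): flips 2 -> legal

Answer: (0,0) (1,0) (2,0) (2,4) (4,0) (4,3) (4,5) (5,5)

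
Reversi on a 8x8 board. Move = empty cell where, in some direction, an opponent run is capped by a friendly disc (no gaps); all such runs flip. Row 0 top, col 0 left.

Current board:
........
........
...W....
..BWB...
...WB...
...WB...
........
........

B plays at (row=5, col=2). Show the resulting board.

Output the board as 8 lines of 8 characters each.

Answer: ........
........
...W....
..BWB...
...BB...
..BBB...
........
........

Derivation:
Place B at (5,2); scan 8 dirs for brackets.
Dir NW: first cell '.' (not opp) -> no flip
Dir N: first cell '.' (not opp) -> no flip
Dir NE: opp run (4,3) capped by B -> flip
Dir W: first cell '.' (not opp) -> no flip
Dir E: opp run (5,3) capped by B -> flip
Dir SW: first cell '.' (not opp) -> no flip
Dir S: first cell '.' (not opp) -> no flip
Dir SE: first cell '.' (not opp) -> no flip
All flips: (4,3) (5,3)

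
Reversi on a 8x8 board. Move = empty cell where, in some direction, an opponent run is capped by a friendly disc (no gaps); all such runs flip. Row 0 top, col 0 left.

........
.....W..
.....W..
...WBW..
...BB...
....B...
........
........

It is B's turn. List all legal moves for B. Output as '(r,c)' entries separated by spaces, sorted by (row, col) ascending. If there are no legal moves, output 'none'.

(0,4): no bracket -> illegal
(0,5): no bracket -> illegal
(0,6): no bracket -> illegal
(1,4): no bracket -> illegal
(1,6): flips 1 -> legal
(2,2): flips 1 -> legal
(2,3): flips 1 -> legal
(2,4): no bracket -> illegal
(2,6): flips 1 -> legal
(3,2): flips 1 -> legal
(3,6): flips 1 -> legal
(4,2): no bracket -> illegal
(4,5): no bracket -> illegal
(4,6): no bracket -> illegal

Answer: (1,6) (2,2) (2,3) (2,6) (3,2) (3,6)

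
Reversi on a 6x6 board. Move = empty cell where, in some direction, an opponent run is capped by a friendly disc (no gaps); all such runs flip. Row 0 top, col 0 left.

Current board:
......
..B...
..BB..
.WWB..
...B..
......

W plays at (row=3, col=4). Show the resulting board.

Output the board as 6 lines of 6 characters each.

Place W at (3,4); scan 8 dirs for brackets.
Dir NW: opp run (2,3) (1,2), next='.' -> no flip
Dir N: first cell '.' (not opp) -> no flip
Dir NE: first cell '.' (not opp) -> no flip
Dir W: opp run (3,3) capped by W -> flip
Dir E: first cell '.' (not opp) -> no flip
Dir SW: opp run (4,3), next='.' -> no flip
Dir S: first cell '.' (not opp) -> no flip
Dir SE: first cell '.' (not opp) -> no flip
All flips: (3,3)

Answer: ......
..B...
..BB..
.WWWW.
...B..
......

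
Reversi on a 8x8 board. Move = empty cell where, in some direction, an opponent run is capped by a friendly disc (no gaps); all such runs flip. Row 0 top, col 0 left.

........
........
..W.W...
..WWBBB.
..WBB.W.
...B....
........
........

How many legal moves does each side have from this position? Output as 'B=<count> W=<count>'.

-- B to move --
(1,1): flips 2 -> legal
(1,2): no bracket -> illegal
(1,3): flips 1 -> legal
(1,4): flips 1 -> legal
(1,5): no bracket -> illegal
(2,1): flips 1 -> legal
(2,3): flips 1 -> legal
(2,5): no bracket -> illegal
(3,1): flips 3 -> legal
(3,7): no bracket -> illegal
(4,1): flips 1 -> legal
(4,5): no bracket -> illegal
(4,7): no bracket -> illegal
(5,1): no bracket -> illegal
(5,2): no bracket -> illegal
(5,5): no bracket -> illegal
(5,6): flips 1 -> legal
(5,7): flips 1 -> legal
B mobility = 9
-- W to move --
(2,3): no bracket -> illegal
(2,5): no bracket -> illegal
(2,6): flips 1 -> legal
(2,7): no bracket -> illegal
(3,7): flips 3 -> legal
(4,5): flips 2 -> legal
(4,7): no bracket -> illegal
(5,2): no bracket -> illegal
(5,4): flips 3 -> legal
(5,5): flips 1 -> legal
(6,2): no bracket -> illegal
(6,3): flips 2 -> legal
(6,4): flips 1 -> legal
W mobility = 7

Answer: B=9 W=7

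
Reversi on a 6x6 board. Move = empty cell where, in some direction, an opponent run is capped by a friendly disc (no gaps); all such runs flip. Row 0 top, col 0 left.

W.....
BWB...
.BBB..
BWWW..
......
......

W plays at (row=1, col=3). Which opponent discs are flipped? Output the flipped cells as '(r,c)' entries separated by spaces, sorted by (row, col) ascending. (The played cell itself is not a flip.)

Dir NW: first cell '.' (not opp) -> no flip
Dir N: first cell '.' (not opp) -> no flip
Dir NE: first cell '.' (not opp) -> no flip
Dir W: opp run (1,2) capped by W -> flip
Dir E: first cell '.' (not opp) -> no flip
Dir SW: opp run (2,2) capped by W -> flip
Dir S: opp run (2,3) capped by W -> flip
Dir SE: first cell '.' (not opp) -> no flip

Answer: (1,2) (2,2) (2,3)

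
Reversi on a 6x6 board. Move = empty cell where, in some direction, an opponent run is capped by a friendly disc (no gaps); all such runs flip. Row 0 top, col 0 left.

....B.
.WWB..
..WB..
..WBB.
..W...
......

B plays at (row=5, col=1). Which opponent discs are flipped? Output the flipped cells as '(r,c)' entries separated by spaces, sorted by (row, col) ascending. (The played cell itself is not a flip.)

Answer: (4,2)

Derivation:
Dir NW: first cell '.' (not opp) -> no flip
Dir N: first cell '.' (not opp) -> no flip
Dir NE: opp run (4,2) capped by B -> flip
Dir W: first cell '.' (not opp) -> no flip
Dir E: first cell '.' (not opp) -> no flip
Dir SW: edge -> no flip
Dir S: edge -> no flip
Dir SE: edge -> no flip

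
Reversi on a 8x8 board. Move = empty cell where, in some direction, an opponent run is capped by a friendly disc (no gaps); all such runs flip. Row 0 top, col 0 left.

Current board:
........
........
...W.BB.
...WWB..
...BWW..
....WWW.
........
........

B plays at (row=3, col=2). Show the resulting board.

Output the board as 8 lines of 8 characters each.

Answer: ........
........
...W.BB.
..BBBB..
...BWW..
....WWW.
........
........

Derivation:
Place B at (3,2); scan 8 dirs for brackets.
Dir NW: first cell '.' (not opp) -> no flip
Dir N: first cell '.' (not opp) -> no flip
Dir NE: opp run (2,3), next='.' -> no flip
Dir W: first cell '.' (not opp) -> no flip
Dir E: opp run (3,3) (3,4) capped by B -> flip
Dir SW: first cell '.' (not opp) -> no flip
Dir S: first cell '.' (not opp) -> no flip
Dir SE: first cell 'B' (not opp) -> no flip
All flips: (3,3) (3,4)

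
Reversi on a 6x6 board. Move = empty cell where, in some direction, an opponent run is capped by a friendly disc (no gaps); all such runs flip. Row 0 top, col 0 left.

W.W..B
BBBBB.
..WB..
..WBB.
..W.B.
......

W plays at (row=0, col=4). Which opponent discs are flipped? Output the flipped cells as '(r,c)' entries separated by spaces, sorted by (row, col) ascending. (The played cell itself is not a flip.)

Dir NW: edge -> no flip
Dir N: edge -> no flip
Dir NE: edge -> no flip
Dir W: first cell '.' (not opp) -> no flip
Dir E: opp run (0,5), next=edge -> no flip
Dir SW: opp run (1,3) capped by W -> flip
Dir S: opp run (1,4), next='.' -> no flip
Dir SE: first cell '.' (not opp) -> no flip

Answer: (1,3)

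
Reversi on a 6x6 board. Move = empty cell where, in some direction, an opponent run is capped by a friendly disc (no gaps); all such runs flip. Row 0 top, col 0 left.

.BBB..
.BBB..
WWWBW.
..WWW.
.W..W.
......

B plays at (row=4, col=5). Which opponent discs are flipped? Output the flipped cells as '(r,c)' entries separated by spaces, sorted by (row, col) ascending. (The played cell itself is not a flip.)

Dir NW: opp run (3,4) capped by B -> flip
Dir N: first cell '.' (not opp) -> no flip
Dir NE: edge -> no flip
Dir W: opp run (4,4), next='.' -> no flip
Dir E: edge -> no flip
Dir SW: first cell '.' (not opp) -> no flip
Dir S: first cell '.' (not opp) -> no flip
Dir SE: edge -> no flip

Answer: (3,4)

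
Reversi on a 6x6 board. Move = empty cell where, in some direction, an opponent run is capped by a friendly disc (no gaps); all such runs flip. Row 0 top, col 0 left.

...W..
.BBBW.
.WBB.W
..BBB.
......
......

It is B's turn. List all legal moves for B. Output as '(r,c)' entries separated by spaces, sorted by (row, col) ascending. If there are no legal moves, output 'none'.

(0,2): no bracket -> illegal
(0,4): no bracket -> illegal
(0,5): flips 1 -> legal
(1,0): flips 1 -> legal
(1,5): flips 1 -> legal
(2,0): flips 1 -> legal
(2,4): no bracket -> illegal
(3,0): flips 1 -> legal
(3,1): flips 1 -> legal
(3,5): no bracket -> illegal

Answer: (0,5) (1,0) (1,5) (2,0) (3,0) (3,1)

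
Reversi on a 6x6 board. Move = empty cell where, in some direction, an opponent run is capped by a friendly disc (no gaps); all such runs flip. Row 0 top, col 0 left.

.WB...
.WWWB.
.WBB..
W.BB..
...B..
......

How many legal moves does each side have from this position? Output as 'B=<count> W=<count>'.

Answer: B=6 W=9

Derivation:
-- B to move --
(0,0): flips 2 -> legal
(0,3): flips 1 -> legal
(0,4): flips 1 -> legal
(1,0): flips 4 -> legal
(2,0): flips 2 -> legal
(2,4): flips 1 -> legal
(3,1): no bracket -> illegal
(4,0): no bracket -> illegal
(4,1): no bracket -> illegal
B mobility = 6
-- W to move --
(0,3): flips 1 -> legal
(0,4): no bracket -> illegal
(0,5): no bracket -> illegal
(1,5): flips 1 -> legal
(2,4): flips 2 -> legal
(2,5): no bracket -> illegal
(3,1): flips 1 -> legal
(3,4): flips 1 -> legal
(4,1): no bracket -> illegal
(4,2): flips 2 -> legal
(4,4): flips 2 -> legal
(5,2): no bracket -> illegal
(5,3): flips 3 -> legal
(5,4): flips 2 -> legal
W mobility = 9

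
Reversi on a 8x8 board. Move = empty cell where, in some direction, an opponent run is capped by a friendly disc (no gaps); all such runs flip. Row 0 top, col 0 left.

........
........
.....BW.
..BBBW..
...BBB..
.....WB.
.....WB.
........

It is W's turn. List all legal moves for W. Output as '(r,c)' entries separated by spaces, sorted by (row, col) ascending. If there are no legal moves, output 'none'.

Answer: (1,5) (2,2) (2,4) (3,1) (4,7) (5,3) (5,7) (6,7) (7,7)

Derivation:
(1,4): no bracket -> illegal
(1,5): flips 1 -> legal
(1,6): no bracket -> illegal
(2,1): no bracket -> illegal
(2,2): flips 2 -> legal
(2,3): no bracket -> illegal
(2,4): flips 1 -> legal
(3,1): flips 3 -> legal
(3,6): no bracket -> illegal
(4,1): no bracket -> illegal
(4,2): no bracket -> illegal
(4,6): no bracket -> illegal
(4,7): flips 1 -> legal
(5,2): no bracket -> illegal
(5,3): flips 1 -> legal
(5,4): no bracket -> illegal
(5,7): flips 1 -> legal
(6,7): flips 1 -> legal
(7,5): no bracket -> illegal
(7,6): no bracket -> illegal
(7,7): flips 1 -> legal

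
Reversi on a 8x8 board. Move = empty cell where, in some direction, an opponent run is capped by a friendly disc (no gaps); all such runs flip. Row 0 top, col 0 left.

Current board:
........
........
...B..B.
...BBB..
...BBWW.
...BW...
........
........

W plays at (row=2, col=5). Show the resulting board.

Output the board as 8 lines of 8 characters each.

Answer: ........
........
...B.WB.
...BBW..
...BBWW.
...BW...
........
........

Derivation:
Place W at (2,5); scan 8 dirs for brackets.
Dir NW: first cell '.' (not opp) -> no flip
Dir N: first cell '.' (not opp) -> no flip
Dir NE: first cell '.' (not opp) -> no flip
Dir W: first cell '.' (not opp) -> no flip
Dir E: opp run (2,6), next='.' -> no flip
Dir SW: opp run (3,4) (4,3), next='.' -> no flip
Dir S: opp run (3,5) capped by W -> flip
Dir SE: first cell '.' (not opp) -> no flip
All flips: (3,5)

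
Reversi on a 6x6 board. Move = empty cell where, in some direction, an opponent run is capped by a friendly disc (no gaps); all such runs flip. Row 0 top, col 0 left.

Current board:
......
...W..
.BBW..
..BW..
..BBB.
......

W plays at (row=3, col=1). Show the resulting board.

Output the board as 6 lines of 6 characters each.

Answer: ......
...W..
.BWW..
.WWW..
..BBB.
......

Derivation:
Place W at (3,1); scan 8 dirs for brackets.
Dir NW: first cell '.' (not opp) -> no flip
Dir N: opp run (2,1), next='.' -> no flip
Dir NE: opp run (2,2) capped by W -> flip
Dir W: first cell '.' (not opp) -> no flip
Dir E: opp run (3,2) capped by W -> flip
Dir SW: first cell '.' (not opp) -> no flip
Dir S: first cell '.' (not opp) -> no flip
Dir SE: opp run (4,2), next='.' -> no flip
All flips: (2,2) (3,2)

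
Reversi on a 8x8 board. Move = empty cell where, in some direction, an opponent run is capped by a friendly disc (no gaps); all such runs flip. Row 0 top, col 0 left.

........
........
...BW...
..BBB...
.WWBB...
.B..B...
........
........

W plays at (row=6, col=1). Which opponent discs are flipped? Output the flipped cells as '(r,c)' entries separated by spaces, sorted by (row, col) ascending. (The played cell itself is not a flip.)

Dir NW: first cell '.' (not opp) -> no flip
Dir N: opp run (5,1) capped by W -> flip
Dir NE: first cell '.' (not opp) -> no flip
Dir W: first cell '.' (not opp) -> no flip
Dir E: first cell '.' (not opp) -> no flip
Dir SW: first cell '.' (not opp) -> no flip
Dir S: first cell '.' (not opp) -> no flip
Dir SE: first cell '.' (not opp) -> no flip

Answer: (5,1)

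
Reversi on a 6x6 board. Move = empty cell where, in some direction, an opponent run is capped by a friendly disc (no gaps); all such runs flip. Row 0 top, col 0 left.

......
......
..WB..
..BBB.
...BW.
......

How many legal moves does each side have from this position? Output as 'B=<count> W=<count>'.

Answer: B=6 W=2

Derivation:
-- B to move --
(1,1): flips 1 -> legal
(1,2): flips 1 -> legal
(1,3): no bracket -> illegal
(2,1): flips 1 -> legal
(3,1): no bracket -> illegal
(3,5): no bracket -> illegal
(4,5): flips 1 -> legal
(5,3): no bracket -> illegal
(5,4): flips 1 -> legal
(5,5): flips 1 -> legal
B mobility = 6
-- W to move --
(1,2): no bracket -> illegal
(1,3): no bracket -> illegal
(1,4): no bracket -> illegal
(2,1): no bracket -> illegal
(2,4): flips 2 -> legal
(2,5): no bracket -> illegal
(3,1): no bracket -> illegal
(3,5): no bracket -> illegal
(4,1): no bracket -> illegal
(4,2): flips 2 -> legal
(4,5): no bracket -> illegal
(5,2): no bracket -> illegal
(5,3): no bracket -> illegal
(5,4): no bracket -> illegal
W mobility = 2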